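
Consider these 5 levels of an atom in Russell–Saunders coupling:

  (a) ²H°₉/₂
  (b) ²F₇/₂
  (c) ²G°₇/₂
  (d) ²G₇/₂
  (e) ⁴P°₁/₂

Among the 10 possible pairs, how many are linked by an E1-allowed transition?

3

(a)–(b): forbidden (ΔL).
(a)–(c): forbidden (parity).
(a)–(d): allowed.
(a)–(e): forbidden (parity, ΔS, ΔL, ΔJ).
(b)–(c): allowed.
(b)–(d): forbidden (parity).
(b)–(e): forbidden (ΔS, ΔL, ΔJ).
(c)–(d): allowed.
(c)–(e): forbidden (parity, ΔS, ΔL, ΔJ).
(d)–(e): forbidden (ΔS, ΔL, ΔJ).
Allowed pairs: 3 of 10.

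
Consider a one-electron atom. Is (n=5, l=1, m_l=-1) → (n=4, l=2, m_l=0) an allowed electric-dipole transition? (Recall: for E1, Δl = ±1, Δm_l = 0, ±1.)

allowed

Δl = 2 − 1 = +1; the E1 rule Δl = ±1 is ✓.
m_l: -1 → 0 (Δm_l = +1). |Δm_l| ≤ 1 ✓.
All E1 selection rules are satisfied.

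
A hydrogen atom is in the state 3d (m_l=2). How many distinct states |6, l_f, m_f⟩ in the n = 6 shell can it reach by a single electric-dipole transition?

E1 requires Δl = ±1, so l_f ∈ {1, 3}; with 0 ≤ l_f ≤ n_f−1 = 5, the allowed l_f values are {1, 3}.
For l_f = 1: m_f ∈ {m_i−1, m_i, m_i+1} ∩ [−1, 1] = {1} → 1 state.
For l_f = 3: m_f ∈ {m_i−1, m_i, m_i+1} ∩ [−3, 3] = {1, 2, 3} → 3 states.
Total: 4.

4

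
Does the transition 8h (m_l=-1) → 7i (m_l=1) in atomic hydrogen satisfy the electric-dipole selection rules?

forbidden

l: 5 → 6 (Δl = +1). Δl = ±1 passes.
Δm_l = 1 − (-1) = +2. E1 requires Δm_l = 0, ±1: fails.
The transition is electric-dipole forbidden.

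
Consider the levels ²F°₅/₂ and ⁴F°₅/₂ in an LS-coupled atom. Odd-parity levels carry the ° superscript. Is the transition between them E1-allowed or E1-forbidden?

ΔS = 0: S: 1/2 → 3/2 — fails.
ΔL = 0, ±1 (not L=0↔0): L: 3 → 3, ΔL = +0 — passes.
Parity must change: odd → odd — fails.
ΔJ = 0, ±1 (not J=0↔0): J: 5/2 → 5/2, ΔJ = +0 — passes.
Rule(s) violated: parity, ΔS.

forbidden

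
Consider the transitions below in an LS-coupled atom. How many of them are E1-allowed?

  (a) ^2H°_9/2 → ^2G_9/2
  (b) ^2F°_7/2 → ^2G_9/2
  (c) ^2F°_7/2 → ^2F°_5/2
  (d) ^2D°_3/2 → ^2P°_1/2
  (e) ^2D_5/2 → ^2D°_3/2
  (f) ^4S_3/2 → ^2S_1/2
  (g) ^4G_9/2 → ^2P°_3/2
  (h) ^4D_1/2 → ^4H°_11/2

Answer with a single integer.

(a) allowed
(b) allowed
(c) forbidden (parity fails)
(d) forbidden (parity fails)
(e) allowed
(f) forbidden (parity, ΔS, ΔL fail)
(g) forbidden (ΔS, ΔL, ΔJ fail)
(h) forbidden (ΔL, ΔJ fail)
Total allowed: 3 of 8.

3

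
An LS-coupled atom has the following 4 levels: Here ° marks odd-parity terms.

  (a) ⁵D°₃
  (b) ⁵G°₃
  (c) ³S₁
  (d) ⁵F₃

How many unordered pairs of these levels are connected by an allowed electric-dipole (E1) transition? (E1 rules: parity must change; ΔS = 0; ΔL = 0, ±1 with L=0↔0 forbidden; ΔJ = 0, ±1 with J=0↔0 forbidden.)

(a)–(b): forbidden (parity, ΔL).
(a)–(c): forbidden (ΔS, ΔL, ΔJ).
(a)–(d): allowed.
(b)–(c): forbidden (ΔS, ΔL, ΔJ).
(b)–(d): allowed.
(c)–(d): forbidden (parity, ΔS, ΔL, ΔJ).
Allowed pairs: 2 of 6.

2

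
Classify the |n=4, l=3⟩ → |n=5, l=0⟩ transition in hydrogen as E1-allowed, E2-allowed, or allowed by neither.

neither

Δl = 0 − 3 = -3; l_i + l_f = 3.
E1 (Δl = ±1): not satisfied.
E2 (Δl = 0,±2, l_i+l_f ≥ 2): not satisfied.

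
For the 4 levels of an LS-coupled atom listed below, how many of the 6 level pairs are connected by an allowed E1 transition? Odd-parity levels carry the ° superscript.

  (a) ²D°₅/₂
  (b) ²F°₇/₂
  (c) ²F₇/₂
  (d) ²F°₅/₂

(a)–(b): forbidden (parity).
(a)–(c): allowed.
(a)–(d): forbidden (parity).
(b)–(c): allowed.
(b)–(d): forbidden (parity).
(c)–(d): allowed.
Allowed pairs: 3 of 6.

3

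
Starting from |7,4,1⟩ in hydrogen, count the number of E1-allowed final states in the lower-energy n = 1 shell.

E1 requires l_f ∈ {3, 5}, but neither lies in [0, 0], so no final state is reachable.
Total: 0.

0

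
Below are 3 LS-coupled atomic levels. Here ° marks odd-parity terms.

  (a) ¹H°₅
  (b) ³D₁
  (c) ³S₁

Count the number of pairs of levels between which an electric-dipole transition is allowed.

(a)–(b): forbidden (ΔS, ΔL, ΔJ).
(a)–(c): forbidden (ΔS, ΔL, ΔJ).
(b)–(c): forbidden (parity, ΔL).
Allowed pairs: 0 of 3.

0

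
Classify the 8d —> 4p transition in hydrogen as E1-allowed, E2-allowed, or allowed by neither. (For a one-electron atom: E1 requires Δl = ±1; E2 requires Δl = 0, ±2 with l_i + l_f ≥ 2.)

E1

Δl = 1 − 2 = -1; l_i + l_f = 3.
E1 (Δl = ±1): satisfied.
E2 (Δl = 0,±2, l_i+l_f ≥ 2): not satisfied.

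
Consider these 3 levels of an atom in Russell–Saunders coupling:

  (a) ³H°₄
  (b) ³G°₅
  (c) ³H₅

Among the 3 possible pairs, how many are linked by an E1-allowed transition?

(a)–(b): forbidden (parity).
(a)–(c): allowed.
(b)–(c): allowed.
Allowed pairs: 2 of 3.

2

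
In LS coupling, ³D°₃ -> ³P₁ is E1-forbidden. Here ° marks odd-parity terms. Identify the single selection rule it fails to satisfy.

Parity must change: odd → even — passes.
ΔS = 0: S: 1 → 1 — passes.
ΔL = 0, ±1 (not L=0↔0): L: 2 → 1, ΔL = -1 — passes.
ΔJ = 0, ±1 (not J=0↔0): J: 3 → 1, ΔJ = -2 — fails.

the ΔJ = 0, ±1 rule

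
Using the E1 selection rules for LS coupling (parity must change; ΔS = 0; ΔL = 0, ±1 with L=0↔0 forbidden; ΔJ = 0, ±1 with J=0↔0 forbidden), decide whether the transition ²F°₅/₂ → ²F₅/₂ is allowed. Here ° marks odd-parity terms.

allowed

Reading off the term symbols: S 1/2→1/2, L 3→3, J 5/2→5/2, parity odd→even.
Parity must change: odd → even — passes.
ΔS = 0: S: 1/2 → 1/2 — passes.
ΔL = 0, ±1 (not L=0↔0): L: 3 → 3, ΔL = +0 — passes.
ΔJ = 0, ±1 (not J=0↔0): J: 5/2 → 5/2, ΔJ = +0 — passes.
All four E1 rules are satisfied.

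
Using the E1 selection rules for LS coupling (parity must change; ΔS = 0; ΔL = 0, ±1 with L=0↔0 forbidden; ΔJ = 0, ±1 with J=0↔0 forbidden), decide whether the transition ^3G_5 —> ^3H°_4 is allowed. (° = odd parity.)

Initial level: S=1, L=4, J=5, parity even. Final level: S=1, L=5, J=4, parity odd.
Parity must change: even → odd — satisfied.
ΔS = 0: S: 1 → 1 — satisfied.
ΔL = 0, ±1 (not L=0↔0): L: 4 → 5, ΔL = +1 — satisfied.
ΔJ = 0, ±1 (not J=0↔0): J: 5 → 4, ΔJ = -1 — satisfied.
All four E1 rules are satisfied.

allowed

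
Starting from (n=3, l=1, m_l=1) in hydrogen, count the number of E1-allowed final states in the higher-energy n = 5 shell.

4

E1 requires Δl = ±1, so l_f ∈ {0, 2}; with 0 ≤ l_f ≤ n_f−1 = 4, the allowed l_f values are {0, 2}.
For l_f = 0: m_f ∈ {m_i−1, m_i, m_i+1} ∩ [−0, 0] = {0} → 1 state.
For l_f = 2: m_f ∈ {m_i−1, m_i, m_i+1} ∩ [−2, 2] = {0, 1, 2} → 3 states.
Total: 4.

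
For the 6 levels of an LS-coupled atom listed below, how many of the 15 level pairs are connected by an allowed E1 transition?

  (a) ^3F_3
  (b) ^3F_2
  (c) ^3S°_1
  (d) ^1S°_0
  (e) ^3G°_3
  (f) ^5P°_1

(a)–(b): forbidden (parity).
(a)–(c): forbidden (ΔL, ΔJ).
(a)–(d): forbidden (ΔS, ΔL, ΔJ).
(a)–(e): allowed.
(a)–(f): forbidden (ΔS, ΔL, ΔJ).
(b)–(c): forbidden (ΔL).
(b)–(d): forbidden (ΔS, ΔL, ΔJ).
(b)–(e): allowed.
(b)–(f): forbidden (ΔS, ΔL).
(c)–(d): forbidden (parity, ΔS, ΔL).
(c)–(e): forbidden (parity, ΔL, ΔJ).
(c)–(f): forbidden (parity, ΔS).
(d)–(e): forbidden (parity, ΔS, ΔL, ΔJ).
(d)–(f): forbidden (parity, ΔS).
(e)–(f): forbidden (parity, ΔS, ΔL, ΔJ).
Allowed pairs: 2 of 15.

2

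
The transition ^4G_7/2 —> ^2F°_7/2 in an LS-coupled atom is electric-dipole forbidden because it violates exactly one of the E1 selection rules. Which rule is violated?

the ΔS = 0 rule

Initial level: S=3/2, L=4, J=7/2, parity even. Final level: S=1/2, L=3, J=7/2, parity odd.
ΔL = 0, ±1 (not L=0↔0): L: 4 → 3, ΔL = -1 — satisfied.
ΔJ = 0, ±1 (not J=0↔0): J: 7/2 → 7/2, ΔJ = +0 — satisfied.
Parity must change: even → odd — satisfied.
ΔS = 0: S: 3/2 → 1/2 — violated.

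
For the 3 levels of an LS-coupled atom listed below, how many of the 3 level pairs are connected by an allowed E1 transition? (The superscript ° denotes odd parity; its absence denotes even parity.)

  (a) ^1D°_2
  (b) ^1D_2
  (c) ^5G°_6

(a)–(b): allowed.
(a)–(c): forbidden (parity, ΔS, ΔL, ΔJ).
(b)–(c): forbidden (ΔS, ΔL, ΔJ).
Allowed pairs: 1 of 3.

1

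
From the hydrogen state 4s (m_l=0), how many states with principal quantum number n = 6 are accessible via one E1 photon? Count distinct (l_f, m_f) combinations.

3

E1 requires Δl = ±1, so l_f ∈ {-1, 1}; with 0 ≤ l_f ≤ n_f−1 = 5, the allowed l_f values are {1}.
For l_f = 1: m_f ∈ {m_i−1, m_i, m_i+1} ∩ [−1, 1] = {-1, 0, 1} → 3 states.
Total: 3.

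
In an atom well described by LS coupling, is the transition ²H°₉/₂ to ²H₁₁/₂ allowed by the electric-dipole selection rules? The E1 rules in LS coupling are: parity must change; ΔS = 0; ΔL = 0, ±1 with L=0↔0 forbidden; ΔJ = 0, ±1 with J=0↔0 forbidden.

Initial level: S=1/2, L=5, J=9/2, parity odd. Final level: S=1/2, L=5, J=11/2, parity even.
Parity must change: odd → even — ok.
ΔS = 0: S: 1/2 → 1/2 — ok.
ΔL = 0, ±1 (not L=0↔0): L: 5 → 5, ΔL = +0 — ok.
ΔJ = 0, ±1 (not J=0↔0): J: 9/2 → 11/2, ΔJ = +1 — ok.
All four E1 rules are satisfied.

allowed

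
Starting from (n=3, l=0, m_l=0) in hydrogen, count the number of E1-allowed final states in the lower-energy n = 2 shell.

E1 requires Δl = ±1, so l_f ∈ {-1, 1}; with 0 ≤ l_f ≤ n_f−1 = 1, the allowed l_f values are {1}.
For l_f = 1: m_f ∈ {m_i−1, m_i, m_i+1} ∩ [−1, 1] = {-1, 0, 1} → 3 states.
Total: 3.

3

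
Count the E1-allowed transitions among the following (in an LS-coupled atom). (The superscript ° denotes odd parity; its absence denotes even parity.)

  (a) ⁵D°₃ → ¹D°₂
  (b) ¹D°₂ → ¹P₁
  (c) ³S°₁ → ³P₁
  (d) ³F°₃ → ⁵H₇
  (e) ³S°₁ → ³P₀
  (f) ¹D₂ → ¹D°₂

(a) forbidden (parity, ΔS fail)
(b) allowed
(c) allowed
(d) forbidden (ΔS, ΔL, ΔJ fail)
(e) allowed
(f) allowed
Total allowed: 4 of 6.

4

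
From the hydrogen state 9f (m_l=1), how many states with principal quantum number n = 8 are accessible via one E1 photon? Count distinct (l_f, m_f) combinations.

E1 requires Δl = ±1, so l_f ∈ {2, 4}; with 0 ≤ l_f ≤ n_f−1 = 7, the allowed l_f values are {2, 4}.
For l_f = 2: m_f ∈ {m_i−1, m_i, m_i+1} ∩ [−2, 2] = {0, 1, 2} → 3 states.
For l_f = 4: m_f ∈ {m_i−1, m_i, m_i+1} ∩ [−4, 4] = {0, 1, 2} → 3 states.
Total: 6.

6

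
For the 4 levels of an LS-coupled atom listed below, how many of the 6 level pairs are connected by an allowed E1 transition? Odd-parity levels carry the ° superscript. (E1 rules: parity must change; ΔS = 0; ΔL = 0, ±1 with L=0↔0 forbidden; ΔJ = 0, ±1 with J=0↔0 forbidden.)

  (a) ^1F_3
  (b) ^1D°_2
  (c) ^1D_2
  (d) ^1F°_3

4

(a)–(b): allowed.
(a)–(c): forbidden (parity).
(a)–(d): allowed.
(b)–(c): allowed.
(b)–(d): forbidden (parity).
(c)–(d): allowed.
Allowed pairs: 4 of 6.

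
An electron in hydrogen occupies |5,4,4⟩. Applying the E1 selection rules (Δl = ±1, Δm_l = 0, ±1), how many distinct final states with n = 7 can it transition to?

E1 requires Δl = ±1, so l_f ∈ {3, 5}; with 0 ≤ l_f ≤ n_f−1 = 6, the allowed l_f values are {3, 5}.
For l_f = 3: m_f ∈ {m_i−1, m_i, m_i+1} ∩ [−3, 3] = {3} → 1 state.
For l_f = 5: m_f ∈ {m_i−1, m_i, m_i+1} ∩ [−5, 5] = {3, 4, 5} → 3 states.
Total: 4.

4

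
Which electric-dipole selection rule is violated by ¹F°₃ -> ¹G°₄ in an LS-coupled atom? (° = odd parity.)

Initial level: S=0, L=3, J=3, parity odd. Final level: S=0, L=4, J=4, parity odd.
Parity must change: odd → odd — ✗.
ΔS = 0: S: 0 → 0 — ✓.
ΔJ = 0, ±1 (not J=0↔0): J: 3 → 4, ΔJ = +1 — ✓.
ΔL = 0, ±1 (not L=0↔0): L: 3 → 4, ΔL = +1 — ✓.

parity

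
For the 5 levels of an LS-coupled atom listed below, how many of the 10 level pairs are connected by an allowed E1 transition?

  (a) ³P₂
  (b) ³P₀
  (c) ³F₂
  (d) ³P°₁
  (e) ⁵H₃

(a)–(b): forbidden (parity, ΔJ).
(a)–(c): forbidden (parity, ΔL).
(a)–(d): allowed.
(a)–(e): forbidden (parity, ΔS, ΔL).
(b)–(c): forbidden (parity, ΔL, ΔJ).
(b)–(d): allowed.
(b)–(e): forbidden (parity, ΔS, ΔL, ΔJ).
(c)–(d): forbidden (ΔL).
(c)–(e): forbidden (parity, ΔS, ΔL).
(d)–(e): forbidden (ΔS, ΔL, ΔJ).
Allowed pairs: 2 of 10.

2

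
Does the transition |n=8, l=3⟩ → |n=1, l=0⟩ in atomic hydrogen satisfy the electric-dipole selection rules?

l: 3 → 0 (Δl = -3). Δl = ±1 fails.
The transition is electric-dipole forbidden.

forbidden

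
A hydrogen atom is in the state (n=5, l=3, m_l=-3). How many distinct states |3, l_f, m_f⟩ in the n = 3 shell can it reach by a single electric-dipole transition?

E1 requires Δl = ±1, so l_f ∈ {2, 4}; with 0 ≤ l_f ≤ n_f−1 = 2, the allowed l_f values are {2}.
For l_f = 2: m_f ∈ {m_i−1, m_i, m_i+1} ∩ [−2, 2] = {-2} → 1 state.
Total: 1.

1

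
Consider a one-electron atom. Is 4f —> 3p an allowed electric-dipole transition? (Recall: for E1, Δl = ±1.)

l: 3 → 1 (Δl = -2). Δl = ±1 ✗.
The transition is electric-dipole forbidden.

forbidden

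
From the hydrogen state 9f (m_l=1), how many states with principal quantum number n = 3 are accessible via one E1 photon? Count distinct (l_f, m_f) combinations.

3

E1 requires Δl = ±1, so l_f ∈ {2, 4}; with 0 ≤ l_f ≤ n_f−1 = 2, the allowed l_f values are {2}.
For l_f = 2: m_f ∈ {m_i−1, m_i, m_i+1} ∩ [−2, 2] = {0, 1, 2} → 3 states.
Total: 3.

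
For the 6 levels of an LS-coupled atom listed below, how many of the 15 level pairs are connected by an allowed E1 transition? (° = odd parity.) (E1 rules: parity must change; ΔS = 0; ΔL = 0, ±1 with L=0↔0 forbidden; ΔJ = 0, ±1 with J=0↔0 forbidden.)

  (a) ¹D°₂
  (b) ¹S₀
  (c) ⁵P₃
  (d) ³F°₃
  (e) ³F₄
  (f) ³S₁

1

(a)–(b): forbidden (ΔL, ΔJ).
(a)–(c): forbidden (ΔS).
(a)–(d): forbidden (parity, ΔS).
(a)–(e): forbidden (ΔS, ΔJ).
(a)–(f): forbidden (ΔS, ΔL).
(b)–(c): forbidden (parity, ΔS, ΔJ).
(b)–(d): forbidden (ΔS, ΔL, ΔJ).
(b)–(e): forbidden (parity, ΔS, ΔL, ΔJ).
(b)–(f): forbidden (parity, ΔS, ΔL).
(c)–(d): forbidden (ΔS, ΔL).
(c)–(e): forbidden (parity, ΔS, ΔL).
(c)–(f): forbidden (parity, ΔS, ΔJ).
(d)–(e): allowed.
(d)–(f): forbidden (ΔL, ΔJ).
(e)–(f): forbidden (parity, ΔL, ΔJ).
Allowed pairs: 1 of 15.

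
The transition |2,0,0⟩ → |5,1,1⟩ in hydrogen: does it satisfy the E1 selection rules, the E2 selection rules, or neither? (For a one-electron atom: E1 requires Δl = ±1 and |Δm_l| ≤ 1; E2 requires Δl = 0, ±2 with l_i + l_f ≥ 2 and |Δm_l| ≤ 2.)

Δl = 1 − 0 = +1; l_i + l_f = 1.
Δm_l = +1.
E1 (Δl = ±1, |Δm_l| ≤ 1): satisfied.
E2 (Δl = 0,±2, l_i+l_f ≥ 2, |Δm_l| ≤ 2): not satisfied.

E1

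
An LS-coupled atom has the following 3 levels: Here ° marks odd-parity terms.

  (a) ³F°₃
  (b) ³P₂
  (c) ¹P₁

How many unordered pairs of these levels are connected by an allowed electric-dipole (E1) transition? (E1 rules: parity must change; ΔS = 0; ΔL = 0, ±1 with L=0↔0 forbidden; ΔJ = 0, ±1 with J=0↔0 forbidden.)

0

(a)–(b): forbidden (ΔL).
(a)–(c): forbidden (ΔS, ΔL, ΔJ).
(b)–(c): forbidden (parity, ΔS).
Allowed pairs: 0 of 3.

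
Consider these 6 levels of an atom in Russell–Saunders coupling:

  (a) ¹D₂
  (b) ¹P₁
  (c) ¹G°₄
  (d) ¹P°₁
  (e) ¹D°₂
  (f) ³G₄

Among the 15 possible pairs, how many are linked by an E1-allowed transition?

4

(a)–(b): forbidden (parity).
(a)–(c): forbidden (ΔL, ΔJ).
(a)–(d): allowed.
(a)–(e): allowed.
(a)–(f): forbidden (parity, ΔS, ΔL, ΔJ).
(b)–(c): forbidden (ΔL, ΔJ).
(b)–(d): allowed.
(b)–(e): allowed.
(b)–(f): forbidden (parity, ΔS, ΔL, ΔJ).
(c)–(d): forbidden (parity, ΔL, ΔJ).
(c)–(e): forbidden (parity, ΔL, ΔJ).
(c)–(f): forbidden (ΔS).
(d)–(e): forbidden (parity).
(d)–(f): forbidden (ΔS, ΔL, ΔJ).
(e)–(f): forbidden (ΔS, ΔL, ΔJ).
Allowed pairs: 4 of 15.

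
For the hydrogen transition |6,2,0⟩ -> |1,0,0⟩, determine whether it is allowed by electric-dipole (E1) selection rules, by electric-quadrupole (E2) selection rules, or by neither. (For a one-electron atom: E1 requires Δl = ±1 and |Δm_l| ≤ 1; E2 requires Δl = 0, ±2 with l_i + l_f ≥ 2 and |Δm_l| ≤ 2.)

Δl = 0 − 2 = -2; l_i + l_f = 2.
Δm_l = +0.
E1 (Δl = ±1, |Δm_l| ≤ 1): not satisfied.
E2 (Δl = 0,±2, l_i+l_f ≥ 2, |Δm_l| ≤ 2): satisfied.

E2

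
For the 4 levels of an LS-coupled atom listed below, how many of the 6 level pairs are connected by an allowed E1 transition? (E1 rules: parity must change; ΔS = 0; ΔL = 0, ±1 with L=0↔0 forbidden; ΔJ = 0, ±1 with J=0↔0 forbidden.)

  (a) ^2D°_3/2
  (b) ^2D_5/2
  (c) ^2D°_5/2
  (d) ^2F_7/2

3

(a)–(b): allowed.
(a)–(c): forbidden (parity).
(a)–(d): forbidden (ΔJ).
(b)–(c): allowed.
(b)–(d): forbidden (parity).
(c)–(d): allowed.
Allowed pairs: 3 of 6.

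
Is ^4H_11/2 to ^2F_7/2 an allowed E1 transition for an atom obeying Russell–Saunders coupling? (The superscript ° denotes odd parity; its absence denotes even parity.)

Initial level: S=3/2, L=5, J=11/2, parity even. Final level: S=1/2, L=3, J=7/2, parity even.
Parity must change: even → even — ✗.
ΔS = 0: S: 3/2 → 1/2 — ✗.
ΔL = 0, ±1 (not L=0↔0): L: 5 → 3, ΔL = -2 — ✗.
ΔJ = 0, ±1 (not J=0↔0): J: 11/2 → 7/2, ΔJ = -2 — ✗.
Rule(s) violated: parity, ΔS, ΔL, ΔJ.

forbidden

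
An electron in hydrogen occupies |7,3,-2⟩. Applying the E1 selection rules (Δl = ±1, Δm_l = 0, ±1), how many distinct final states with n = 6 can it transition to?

E1 requires Δl = ±1, so l_f ∈ {2, 4}; with 0 ≤ l_f ≤ n_f−1 = 5, the allowed l_f values are {2, 4}.
For l_f = 2: m_f ∈ {m_i−1, m_i, m_i+1} ∩ [−2, 2] = {-2, -1} → 2 states.
For l_f = 4: m_f ∈ {m_i−1, m_i, m_i+1} ∩ [−4, 4] = {-3, -2, -1} → 3 states.
Total: 5.

5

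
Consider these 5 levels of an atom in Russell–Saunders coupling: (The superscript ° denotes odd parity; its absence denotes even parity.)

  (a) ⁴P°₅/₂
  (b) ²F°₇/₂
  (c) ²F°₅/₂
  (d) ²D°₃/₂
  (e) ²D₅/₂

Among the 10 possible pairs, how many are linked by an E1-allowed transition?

(a)–(b): forbidden (parity, ΔS, ΔL).
(a)–(c): forbidden (parity, ΔS, ΔL).
(a)–(d): forbidden (parity, ΔS).
(a)–(e): forbidden (ΔS).
(b)–(c): forbidden (parity).
(b)–(d): forbidden (parity, ΔJ).
(b)–(e): allowed.
(c)–(d): forbidden (parity).
(c)–(e): allowed.
(d)–(e): allowed.
Allowed pairs: 3 of 10.

3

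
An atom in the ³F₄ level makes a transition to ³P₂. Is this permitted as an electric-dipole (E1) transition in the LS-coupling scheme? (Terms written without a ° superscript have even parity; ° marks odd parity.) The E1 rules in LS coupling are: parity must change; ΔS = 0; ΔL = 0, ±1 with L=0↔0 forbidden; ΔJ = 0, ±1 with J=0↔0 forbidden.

Initial level: S=1, L=3, J=4, parity even. Final level: S=1, L=1, J=2, parity even.
Parity must change: even → even — fails.
ΔS = 0: S: 1 → 1 — passes.
ΔL = 0, ±1 (not L=0↔0): L: 3 → 1, ΔL = -2 — fails.
ΔJ = 0, ±1 (not J=0↔0): J: 4 → 2, ΔJ = -2 — fails.
Rule(s) violated: parity, ΔL, ΔJ.

forbidden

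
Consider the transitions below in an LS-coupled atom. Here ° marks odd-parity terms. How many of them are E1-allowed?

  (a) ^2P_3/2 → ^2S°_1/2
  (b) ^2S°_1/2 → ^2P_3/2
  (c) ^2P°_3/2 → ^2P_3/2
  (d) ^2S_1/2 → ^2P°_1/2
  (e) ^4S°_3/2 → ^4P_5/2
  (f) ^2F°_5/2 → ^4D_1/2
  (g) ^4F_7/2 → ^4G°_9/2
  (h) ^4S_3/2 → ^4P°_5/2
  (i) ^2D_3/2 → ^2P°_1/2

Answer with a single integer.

(a) allowed
(b) allowed
(c) allowed
(d) allowed
(e) allowed
(f) forbidden (ΔS, ΔJ fail)
(g) allowed
(h) allowed
(i) allowed
Total allowed: 8 of 9.

8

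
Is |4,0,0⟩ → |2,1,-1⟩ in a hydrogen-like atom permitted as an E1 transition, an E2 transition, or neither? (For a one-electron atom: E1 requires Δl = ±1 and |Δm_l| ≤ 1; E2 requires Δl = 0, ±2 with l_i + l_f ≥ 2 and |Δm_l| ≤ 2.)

Δl = 1 − 0 = +1; l_i + l_f = 1.
Δm_l = -1.
E1 (Δl = ±1, |Δm_l| ≤ 1): satisfied.
E2 (Δl = 0,±2, l_i+l_f ≥ 2, |Δm_l| ≤ 2): not satisfied.

E1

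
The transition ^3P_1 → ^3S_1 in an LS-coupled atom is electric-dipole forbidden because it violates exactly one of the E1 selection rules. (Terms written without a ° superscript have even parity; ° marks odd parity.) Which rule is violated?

Reading off the term symbols: S 1→1, L 1→0, J 1→1, parity even→even.
Parity must change: even → even — fails.
ΔS = 0: S: 1 → 1 — passes.
ΔL = 0, ±1 (not L=0↔0): L: 1 → 0, ΔL = -1 — passes.
ΔJ = 0, ±1 (not J=0↔0): J: 1 → 1, ΔJ = +0 — passes.

parity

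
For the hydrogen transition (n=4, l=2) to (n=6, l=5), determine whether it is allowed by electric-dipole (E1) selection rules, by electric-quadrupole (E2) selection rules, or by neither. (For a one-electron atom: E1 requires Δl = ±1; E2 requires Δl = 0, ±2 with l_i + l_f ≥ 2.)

neither

Δl = 5 − 2 = +3; l_i + l_f = 7.
E1 (Δl = ±1): not satisfied.
E2 (Δl = 0,±2, l_i+l_f ≥ 2): not satisfied.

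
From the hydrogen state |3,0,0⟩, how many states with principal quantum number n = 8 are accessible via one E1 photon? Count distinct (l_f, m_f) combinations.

3

E1 requires Δl = ±1, so l_f ∈ {-1, 1}; with 0 ≤ l_f ≤ n_f−1 = 7, the allowed l_f values are {1}.
For l_f = 1: m_f ∈ {m_i−1, m_i, m_i+1} ∩ [−1, 1] = {-1, 0, 1} → 3 states.
Total: 3.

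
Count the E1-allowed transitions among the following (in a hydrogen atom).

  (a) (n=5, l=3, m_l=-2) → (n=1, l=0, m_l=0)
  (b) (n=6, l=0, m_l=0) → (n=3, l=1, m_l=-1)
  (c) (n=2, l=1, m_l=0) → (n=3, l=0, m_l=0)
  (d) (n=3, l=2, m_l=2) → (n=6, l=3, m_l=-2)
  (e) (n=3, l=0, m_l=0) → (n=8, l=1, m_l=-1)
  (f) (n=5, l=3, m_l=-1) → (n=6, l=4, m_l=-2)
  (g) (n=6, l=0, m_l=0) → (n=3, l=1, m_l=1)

(a) forbidden — Δl = -3 (E1 requires Δl = ±1); Δm_l = +2 (E1 requires Δm_l = 0, ±1)
(b) allowed
(c) allowed
(d) forbidden — Δm_l = -4 (E1 requires Δm_l = 0, ±1)
(e) allowed
(f) allowed
(g) allowed
Total allowed: 5 of 7.

5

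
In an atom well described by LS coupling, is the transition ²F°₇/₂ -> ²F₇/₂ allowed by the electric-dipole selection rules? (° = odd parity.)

ΔJ = 0, ±1 (not J=0↔0): J: 7/2 → 7/2, ΔJ = +0 — satisfied.
ΔS = 0: S: 1/2 → 1/2 — satisfied.
ΔL = 0, ±1 (not L=0↔0): L: 3 → 3, ΔL = +0 — satisfied.
Parity must change: odd → even — satisfied.
All four E1 rules are satisfied.

allowed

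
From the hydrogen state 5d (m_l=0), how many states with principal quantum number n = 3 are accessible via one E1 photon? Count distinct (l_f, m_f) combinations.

E1 requires Δl = ±1, so l_f ∈ {1, 3}; with 0 ≤ l_f ≤ n_f−1 = 2, the allowed l_f values are {1}.
For l_f = 1: m_f ∈ {m_i−1, m_i, m_i+1} ∩ [−1, 1] = {-1, 0, 1} → 3 states.
Total: 3.

3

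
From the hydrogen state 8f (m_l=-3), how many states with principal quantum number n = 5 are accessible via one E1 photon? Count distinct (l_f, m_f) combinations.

E1 requires Δl = ±1, so l_f ∈ {2, 4}; with 0 ≤ l_f ≤ n_f−1 = 4, the allowed l_f values are {2, 4}.
For l_f = 2: m_f ∈ {m_i−1, m_i, m_i+1} ∩ [−2, 2] = {-2} → 1 state.
For l_f = 4: m_f ∈ {m_i−1, m_i, m_i+1} ∩ [−4, 4] = {-4, -3, -2} → 3 states.
Total: 4.

4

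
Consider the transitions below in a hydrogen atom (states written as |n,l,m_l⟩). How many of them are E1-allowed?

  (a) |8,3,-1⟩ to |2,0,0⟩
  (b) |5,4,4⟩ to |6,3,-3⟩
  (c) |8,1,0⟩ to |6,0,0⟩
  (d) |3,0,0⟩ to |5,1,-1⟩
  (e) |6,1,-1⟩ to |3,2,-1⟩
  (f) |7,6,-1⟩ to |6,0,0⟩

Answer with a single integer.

(a) forbidden — Δl = -3 (E1 requires Δl = ±1)
(b) forbidden — Δm_l = -7 (E1 requires Δm_l = 0, ±1)
(c) allowed
(d) allowed
(e) allowed
(f) forbidden — Δl = -6 (E1 requires Δl = ±1)
Total allowed: 3 of 6.

3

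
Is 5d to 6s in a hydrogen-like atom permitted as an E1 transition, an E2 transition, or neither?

Δl = 0 − 2 = -2; l_i + l_f = 2.
E1 (Δl = ±1): not satisfied.
E2 (Δl = 0,±2, l_i+l_f ≥ 2): satisfied.

E2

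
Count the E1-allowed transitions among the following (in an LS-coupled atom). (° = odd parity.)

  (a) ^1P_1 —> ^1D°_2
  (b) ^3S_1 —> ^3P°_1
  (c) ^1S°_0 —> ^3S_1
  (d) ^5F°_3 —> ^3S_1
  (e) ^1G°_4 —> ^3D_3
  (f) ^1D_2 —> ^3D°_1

(a) allowed
(b) allowed
(c) forbidden (ΔS, ΔL fail)
(d) forbidden (ΔS, ΔL, ΔJ fail)
(e) forbidden (ΔS, ΔL fail)
(f) forbidden (ΔS fails)
Total allowed: 2 of 6.

2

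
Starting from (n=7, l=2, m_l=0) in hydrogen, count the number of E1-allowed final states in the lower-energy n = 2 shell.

3

E1 requires Δl = ±1, so l_f ∈ {1, 3}; with 0 ≤ l_f ≤ n_f−1 = 1, the allowed l_f values are {1}.
For l_f = 1: m_f ∈ {m_i−1, m_i, m_i+1} ∩ [−1, 1] = {-1, 0, 1} → 3 states.
Total: 3.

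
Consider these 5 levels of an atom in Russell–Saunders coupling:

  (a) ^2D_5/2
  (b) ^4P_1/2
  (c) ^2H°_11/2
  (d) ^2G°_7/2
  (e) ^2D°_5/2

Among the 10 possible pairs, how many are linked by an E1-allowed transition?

(a)–(b): forbidden (parity, ΔS, ΔJ).
(a)–(c): forbidden (ΔL, ΔJ).
(a)–(d): forbidden (ΔL).
(a)–(e): allowed.
(b)–(c): forbidden (ΔS, ΔL, ΔJ).
(b)–(d): forbidden (ΔS, ΔL, ΔJ).
(b)–(e): forbidden (ΔS, ΔJ).
(c)–(d): forbidden (parity, ΔJ).
(c)–(e): forbidden (parity, ΔL, ΔJ).
(d)–(e): forbidden (parity, ΔL).
Allowed pairs: 1 of 10.

1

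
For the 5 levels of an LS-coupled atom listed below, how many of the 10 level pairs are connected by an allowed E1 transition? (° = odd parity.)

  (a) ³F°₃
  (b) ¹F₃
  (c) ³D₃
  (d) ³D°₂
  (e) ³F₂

4

(a)–(b): forbidden (ΔS).
(a)–(c): allowed.
(a)–(d): forbidden (parity).
(a)–(e): allowed.
(b)–(c): forbidden (parity, ΔS).
(b)–(d): forbidden (ΔS).
(b)–(e): forbidden (parity, ΔS).
(c)–(d): allowed.
(c)–(e): forbidden (parity).
(d)–(e): allowed.
Allowed pairs: 4 of 10.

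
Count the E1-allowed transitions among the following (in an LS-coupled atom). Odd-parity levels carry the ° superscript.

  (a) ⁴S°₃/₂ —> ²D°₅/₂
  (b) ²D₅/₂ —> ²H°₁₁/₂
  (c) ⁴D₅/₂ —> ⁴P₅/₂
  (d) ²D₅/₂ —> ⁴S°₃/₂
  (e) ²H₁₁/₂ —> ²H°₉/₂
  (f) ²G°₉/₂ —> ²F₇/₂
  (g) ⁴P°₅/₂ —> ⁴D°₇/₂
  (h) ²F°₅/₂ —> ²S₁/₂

(a) forbidden (parity, ΔS, ΔL fail)
(b) forbidden (ΔL, ΔJ fail)
(c) forbidden (parity fails)
(d) forbidden (ΔS, ΔL fail)
(e) allowed
(f) allowed
(g) forbidden (parity fails)
(h) forbidden (ΔL, ΔJ fail)
Total allowed: 2 of 8.

2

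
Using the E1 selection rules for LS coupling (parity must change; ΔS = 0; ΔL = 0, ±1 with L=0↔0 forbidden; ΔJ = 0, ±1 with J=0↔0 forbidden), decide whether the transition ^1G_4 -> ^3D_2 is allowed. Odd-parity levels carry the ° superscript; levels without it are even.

forbidden

Reading off the term symbols: S 0→1, L 4→2, J 4→2, parity even→even.
ΔL = 0, ±1 (not L=0↔0): L: 4 → 2, ΔL = -2 — violated.
ΔJ = 0, ±1 (not J=0↔0): J: 4 → 2, ΔJ = -2 — violated.
ΔS = 0: S: 0 → 1 — violated.
Parity must change: even → even — violated.
Rule(s) violated: parity, ΔS, ΔL, ΔJ.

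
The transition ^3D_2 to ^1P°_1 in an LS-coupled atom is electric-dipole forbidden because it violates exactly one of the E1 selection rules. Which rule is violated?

the ΔS = 0 rule

ΔL = 0, ±1 (not L=0↔0): L: 2 → 1, ΔL = -1 — ok.
ΔS = 0: S: 1 → 0 — fails.
Parity must change: even → odd — ok.
ΔJ = 0, ±1 (not J=0↔0): J: 2 → 1, ΔJ = -1 — ok.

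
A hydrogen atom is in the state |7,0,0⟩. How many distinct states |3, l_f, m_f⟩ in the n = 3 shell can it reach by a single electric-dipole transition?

3

E1 requires Δl = ±1, so l_f ∈ {-1, 1}; with 0 ≤ l_f ≤ n_f−1 = 2, the allowed l_f values are {1}.
For l_f = 1: m_f ∈ {m_i−1, m_i, m_i+1} ∩ [−1, 1] = {-1, 0, 1} → 3 states.
Total: 3.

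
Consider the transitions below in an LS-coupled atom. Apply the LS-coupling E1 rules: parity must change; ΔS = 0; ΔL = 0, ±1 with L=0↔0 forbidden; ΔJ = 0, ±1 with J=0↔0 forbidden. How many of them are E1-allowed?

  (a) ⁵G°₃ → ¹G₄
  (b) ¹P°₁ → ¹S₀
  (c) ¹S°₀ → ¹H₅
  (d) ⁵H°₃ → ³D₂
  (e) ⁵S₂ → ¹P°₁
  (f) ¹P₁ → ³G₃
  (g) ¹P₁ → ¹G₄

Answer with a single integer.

1

(a) forbidden (ΔS fails)
(b) allowed
(c) forbidden (ΔL, ΔJ fail)
(d) forbidden (ΔS, ΔL fail)
(e) forbidden (ΔS fails)
(f) forbidden (parity, ΔS, ΔL, ΔJ fail)
(g) forbidden (parity, ΔL, ΔJ fail)
Total allowed: 1 of 7.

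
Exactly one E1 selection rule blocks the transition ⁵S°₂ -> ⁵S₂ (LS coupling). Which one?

the L=0 ↔ L=0 exclusion

Parity must change: odd → even — passes.
ΔS = 0: S: 2 → 2 — passes.
ΔL = 0, ±1 (not L=0↔0): L: 0 → 0, ΔL = +0 — fails.
ΔJ = 0, ±1 (not J=0↔0): J: 2 → 2, ΔJ = +0 — passes.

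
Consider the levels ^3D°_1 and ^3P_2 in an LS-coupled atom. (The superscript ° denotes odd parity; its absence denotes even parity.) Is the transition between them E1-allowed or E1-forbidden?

allowed

Initial level: S=1, L=2, J=1, parity odd. Final level: S=1, L=1, J=2, parity even.
ΔS = 0: S: 1 → 1 — ok.
Parity must change: odd → even — ok.
ΔL = 0, ±1 (not L=0↔0): L: 2 → 1, ΔL = -1 — ok.
ΔJ = 0, ±1 (not J=0↔0): J: 1 → 2, ΔJ = +1 — ok.
All four E1 rules are satisfied.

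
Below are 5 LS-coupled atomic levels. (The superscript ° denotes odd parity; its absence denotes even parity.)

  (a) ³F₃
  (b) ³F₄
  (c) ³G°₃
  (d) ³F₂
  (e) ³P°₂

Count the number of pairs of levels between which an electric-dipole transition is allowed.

(a)–(b): forbidden (parity).
(a)–(c): allowed.
(a)–(d): forbidden (parity).
(a)–(e): forbidden (ΔL).
(b)–(c): allowed.
(b)–(d): forbidden (parity, ΔJ).
(b)–(e): forbidden (ΔL, ΔJ).
(c)–(d): allowed.
(c)–(e): forbidden (parity, ΔL).
(d)–(e): forbidden (ΔL).
Allowed pairs: 3 of 10.

3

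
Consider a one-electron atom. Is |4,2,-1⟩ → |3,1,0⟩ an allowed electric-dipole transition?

l: 2 → 1 (Δl = -1). Δl = ±1 passes.
m_l: -1 → 0 (Δm_l = +1). |Δm_l| ≤ 1 passes.
All E1 selection rules are satisfied.

allowed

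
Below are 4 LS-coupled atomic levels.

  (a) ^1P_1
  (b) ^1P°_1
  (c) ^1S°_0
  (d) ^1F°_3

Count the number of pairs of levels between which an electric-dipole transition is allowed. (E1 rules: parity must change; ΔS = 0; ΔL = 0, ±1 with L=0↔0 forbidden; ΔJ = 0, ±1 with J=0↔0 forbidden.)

2

(a)–(b): allowed.
(a)–(c): allowed.
(a)–(d): forbidden (ΔL, ΔJ).
(b)–(c): forbidden (parity).
(b)–(d): forbidden (parity, ΔL, ΔJ).
(c)–(d): forbidden (parity, ΔL, ΔJ).
Allowed pairs: 2 of 6.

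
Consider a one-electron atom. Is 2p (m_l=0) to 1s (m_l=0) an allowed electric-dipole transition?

Δl = 0 − 1 = -1; the E1 rule Δl = ±1 is ok.
m_l: 0 → 0 (Δm_l = +0). |Δm_l| ≤ 1 ok.
All E1 selection rules are satisfied.

allowed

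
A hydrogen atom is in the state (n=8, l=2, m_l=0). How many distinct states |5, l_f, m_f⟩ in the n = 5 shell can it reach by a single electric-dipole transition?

6

E1 requires Δl = ±1, so l_f ∈ {1, 3}; with 0 ≤ l_f ≤ n_f−1 = 4, the allowed l_f values are {1, 3}.
For l_f = 1: m_f ∈ {m_i−1, m_i, m_i+1} ∩ [−1, 1] = {-1, 0, 1} → 3 states.
For l_f = 3: m_f ∈ {m_i−1, m_i, m_i+1} ∩ [−3, 3] = {-1, 0, 1} → 3 states.
Total: 6.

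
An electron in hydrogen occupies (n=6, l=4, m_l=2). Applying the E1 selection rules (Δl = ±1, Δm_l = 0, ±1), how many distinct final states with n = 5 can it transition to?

E1 requires Δl = ±1, so l_f ∈ {3, 5}; with 0 ≤ l_f ≤ n_f−1 = 4, the allowed l_f values are {3}.
For l_f = 3: m_f ∈ {m_i−1, m_i, m_i+1} ∩ [−3, 3] = {1, 2, 3} → 3 states.
Total: 3.

3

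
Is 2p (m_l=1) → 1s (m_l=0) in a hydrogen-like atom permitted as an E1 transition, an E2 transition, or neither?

E1

Δl = 0 − 1 = -1; l_i + l_f = 1.
Δm_l = -1.
E1 (Δl = ±1, |Δm_l| ≤ 1): satisfied.
E2 (Δl = 0,±2, l_i+l_f ≥ 2, |Δm_l| ≤ 2): not satisfied.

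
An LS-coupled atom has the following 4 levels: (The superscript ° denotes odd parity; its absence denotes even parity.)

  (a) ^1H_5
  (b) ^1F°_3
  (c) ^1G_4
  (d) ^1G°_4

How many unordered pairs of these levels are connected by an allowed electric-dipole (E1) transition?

3

(a)–(b): forbidden (ΔL, ΔJ).
(a)–(c): forbidden (parity).
(a)–(d): allowed.
(b)–(c): allowed.
(b)–(d): forbidden (parity).
(c)–(d): allowed.
Allowed pairs: 3 of 6.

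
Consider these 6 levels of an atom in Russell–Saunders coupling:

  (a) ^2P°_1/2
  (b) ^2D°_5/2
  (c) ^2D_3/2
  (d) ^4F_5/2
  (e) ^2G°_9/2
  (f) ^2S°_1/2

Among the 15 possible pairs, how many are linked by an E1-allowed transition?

(a)–(b): forbidden (parity, ΔJ).
(a)–(c): allowed.
(a)–(d): forbidden (ΔS, ΔL, ΔJ).
(a)–(e): forbidden (parity, ΔL, ΔJ).
(a)–(f): forbidden (parity).
(b)–(c): allowed.
(b)–(d): forbidden (ΔS).
(b)–(e): forbidden (parity, ΔL, ΔJ).
(b)–(f): forbidden (parity, ΔL, ΔJ).
(c)–(d): forbidden (parity, ΔS).
(c)–(e): forbidden (ΔL, ΔJ).
(c)–(f): forbidden (ΔL).
(d)–(e): forbidden (ΔS, ΔJ).
(d)–(f): forbidden (ΔS, ΔL, ΔJ).
(e)–(f): forbidden (parity, ΔL, ΔJ).
Allowed pairs: 2 of 15.

2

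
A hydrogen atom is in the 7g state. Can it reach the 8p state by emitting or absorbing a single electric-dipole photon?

forbidden

l: 4 → 1 (Δl = -3). Δl = ±1 violated.
The transition is electric-dipole forbidden.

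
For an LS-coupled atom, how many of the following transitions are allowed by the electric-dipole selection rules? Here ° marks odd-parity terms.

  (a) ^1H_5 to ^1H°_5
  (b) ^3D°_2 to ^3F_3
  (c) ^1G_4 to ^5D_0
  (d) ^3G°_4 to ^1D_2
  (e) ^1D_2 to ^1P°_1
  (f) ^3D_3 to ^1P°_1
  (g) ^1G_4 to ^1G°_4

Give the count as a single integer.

4

(a) allowed
(b) allowed
(c) forbidden (parity, ΔS, ΔL, ΔJ fail)
(d) forbidden (ΔS, ΔL, ΔJ fail)
(e) allowed
(f) forbidden (ΔS, ΔJ fail)
(g) allowed
Total allowed: 4 of 7.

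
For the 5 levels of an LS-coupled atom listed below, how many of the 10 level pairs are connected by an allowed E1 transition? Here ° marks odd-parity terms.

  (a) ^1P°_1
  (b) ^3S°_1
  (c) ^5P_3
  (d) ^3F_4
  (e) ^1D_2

(a)–(b): forbidden (parity, ΔS).
(a)–(c): forbidden (ΔS, ΔJ).
(a)–(d): forbidden (ΔS, ΔL, ΔJ).
(a)–(e): allowed.
(b)–(c): forbidden (ΔS, ΔJ).
(b)–(d): forbidden (ΔL, ΔJ).
(b)–(e): forbidden (ΔS, ΔL).
(c)–(d): forbidden (parity, ΔS, ΔL).
(c)–(e): forbidden (parity, ΔS).
(d)–(e): forbidden (parity, ΔS, ΔJ).
Allowed pairs: 1 of 10.

1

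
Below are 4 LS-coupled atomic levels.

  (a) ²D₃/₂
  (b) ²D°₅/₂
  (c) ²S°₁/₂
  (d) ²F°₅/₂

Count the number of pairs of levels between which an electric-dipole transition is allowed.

2

(a)–(b): allowed.
(a)–(c): forbidden (ΔL).
(a)–(d): allowed.
(b)–(c): forbidden (parity, ΔL, ΔJ).
(b)–(d): forbidden (parity).
(c)–(d): forbidden (parity, ΔL, ΔJ).
Allowed pairs: 2 of 6.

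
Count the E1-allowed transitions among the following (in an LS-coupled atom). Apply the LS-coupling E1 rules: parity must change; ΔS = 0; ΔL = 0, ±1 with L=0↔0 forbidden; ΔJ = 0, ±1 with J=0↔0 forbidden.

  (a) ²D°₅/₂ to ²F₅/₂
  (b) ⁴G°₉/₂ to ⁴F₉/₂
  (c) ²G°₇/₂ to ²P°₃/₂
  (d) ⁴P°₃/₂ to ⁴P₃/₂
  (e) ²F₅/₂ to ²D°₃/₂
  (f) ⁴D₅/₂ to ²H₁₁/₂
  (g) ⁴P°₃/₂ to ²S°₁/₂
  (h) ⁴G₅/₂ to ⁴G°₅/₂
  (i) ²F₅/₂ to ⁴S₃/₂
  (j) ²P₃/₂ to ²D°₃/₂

6

(a) allowed
(b) allowed
(c) forbidden (parity, ΔL, ΔJ fail)
(d) allowed
(e) allowed
(f) forbidden (parity, ΔS, ΔL, ΔJ fail)
(g) forbidden (parity, ΔS fail)
(h) allowed
(i) forbidden (parity, ΔS, ΔL fail)
(j) allowed
Total allowed: 6 of 10.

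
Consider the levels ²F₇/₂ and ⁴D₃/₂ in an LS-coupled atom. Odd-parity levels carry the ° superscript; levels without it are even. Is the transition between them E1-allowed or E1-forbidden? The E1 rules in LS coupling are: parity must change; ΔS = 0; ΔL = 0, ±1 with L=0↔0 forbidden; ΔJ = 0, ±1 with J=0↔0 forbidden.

Parity must change: even → even — violated.
ΔL = 0, ±1 (not L=0↔0): L: 3 → 2, ΔL = -1 — satisfied.
ΔJ = 0, ±1 (not J=0↔0): J: 7/2 → 3/2, ΔJ = -2 — violated.
ΔS = 0: S: 1/2 → 3/2 — violated.
Rule(s) violated: parity, ΔS, ΔJ.

forbidden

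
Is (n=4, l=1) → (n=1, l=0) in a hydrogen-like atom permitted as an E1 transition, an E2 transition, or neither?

E1

Δl = 0 − 1 = -1; l_i + l_f = 1.
E1 (Δl = ±1): satisfied.
E2 (Δl = 0,±2, l_i+l_f ≥ 2): not satisfied.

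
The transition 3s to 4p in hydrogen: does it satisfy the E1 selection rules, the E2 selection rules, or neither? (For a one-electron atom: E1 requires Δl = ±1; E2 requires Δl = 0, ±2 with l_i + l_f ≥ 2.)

E1

Δl = 1 − 0 = +1; l_i + l_f = 1.
E1 (Δl = ±1): satisfied.
E2 (Δl = 0,±2, l_i+l_f ≥ 2): not satisfied.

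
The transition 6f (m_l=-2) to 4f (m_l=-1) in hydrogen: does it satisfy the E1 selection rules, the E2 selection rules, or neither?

Δl = 3 − 3 = +0; l_i + l_f = 6.
Δm_l = +1.
E1 (Δl = ±1, |Δm_l| ≤ 1): not satisfied.
E2 (Δl = 0,±2, l_i+l_f ≥ 2, |Δm_l| ≤ 2): satisfied.

E2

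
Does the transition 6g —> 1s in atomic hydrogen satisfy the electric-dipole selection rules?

forbidden

Initial l = 4, final l = 0, so Δl = -4. E1 requires Δl = ±1: ✗.
The transition is electric-dipole forbidden.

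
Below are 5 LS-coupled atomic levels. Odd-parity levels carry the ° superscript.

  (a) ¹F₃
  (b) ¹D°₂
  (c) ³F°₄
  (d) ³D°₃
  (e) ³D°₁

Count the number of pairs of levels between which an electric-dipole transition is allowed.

1

(a)–(b): allowed.
(a)–(c): forbidden (ΔS).
(a)–(d): forbidden (ΔS).
(a)–(e): forbidden (ΔS, ΔJ).
(b)–(c): forbidden (parity, ΔS, ΔJ).
(b)–(d): forbidden (parity, ΔS).
(b)–(e): forbidden (parity, ΔS).
(c)–(d): forbidden (parity).
(c)–(e): forbidden (parity, ΔJ).
(d)–(e): forbidden (parity, ΔJ).
Allowed pairs: 1 of 10.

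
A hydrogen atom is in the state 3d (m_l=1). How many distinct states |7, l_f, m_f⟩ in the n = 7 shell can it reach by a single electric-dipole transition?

5

E1 requires Δl = ±1, so l_f ∈ {1, 3}; with 0 ≤ l_f ≤ n_f−1 = 6, the allowed l_f values are {1, 3}.
For l_f = 1: m_f ∈ {m_i−1, m_i, m_i+1} ∩ [−1, 1] = {0, 1} → 2 states.
For l_f = 3: m_f ∈ {m_i−1, m_i, m_i+1} ∩ [−3, 3] = {0, 1, 2} → 3 states.
Total: 5.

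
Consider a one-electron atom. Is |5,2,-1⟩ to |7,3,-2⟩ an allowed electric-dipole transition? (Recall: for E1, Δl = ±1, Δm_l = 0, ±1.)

allowed

l: 2 → 3 (Δl = +1). Δl = ±1 satisfied.
m_l: -1 → -2 (Δm_l = -1). |Δm_l| ≤ 1 satisfied.
All E1 selection rules are satisfied.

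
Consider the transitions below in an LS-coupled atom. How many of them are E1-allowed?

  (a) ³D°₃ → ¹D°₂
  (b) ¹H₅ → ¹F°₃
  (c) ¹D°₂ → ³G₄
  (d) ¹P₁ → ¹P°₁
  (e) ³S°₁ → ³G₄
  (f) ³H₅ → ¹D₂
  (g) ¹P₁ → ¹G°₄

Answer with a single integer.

(a) forbidden (parity, ΔS fail)
(b) forbidden (ΔL, ΔJ fail)
(c) forbidden (ΔS, ΔL, ΔJ fail)
(d) allowed
(e) forbidden (ΔL, ΔJ fail)
(f) forbidden (parity, ΔS, ΔL, ΔJ fail)
(g) forbidden (ΔL, ΔJ fail)
Total allowed: 1 of 7.

1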